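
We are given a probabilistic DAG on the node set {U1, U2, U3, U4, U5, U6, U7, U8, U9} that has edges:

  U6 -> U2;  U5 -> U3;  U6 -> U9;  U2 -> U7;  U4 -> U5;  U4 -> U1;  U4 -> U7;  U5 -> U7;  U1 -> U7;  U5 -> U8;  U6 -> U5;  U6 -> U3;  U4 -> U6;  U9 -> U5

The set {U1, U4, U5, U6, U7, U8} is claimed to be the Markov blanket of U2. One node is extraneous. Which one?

Children of U2: U7.
Parents of U2: U6.
Other parents of U2's children:
  parents(U7) \ {U2} = {U1, U4, U5}.
MB(U2) = {U1, U4, U5, U6, U7}.
U8 is neither a parent, child, nor co-parent of U2, so it does not belong.

U8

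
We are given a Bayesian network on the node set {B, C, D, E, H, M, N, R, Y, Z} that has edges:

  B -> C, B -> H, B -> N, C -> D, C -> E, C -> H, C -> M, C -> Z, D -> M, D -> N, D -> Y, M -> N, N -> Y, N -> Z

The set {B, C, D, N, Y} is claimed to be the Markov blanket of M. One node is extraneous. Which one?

Y

Recall MB(v) = parents ∪ children ∪ spouses, where spouses are the other parents of v's children.
Parents of M: C, D.
M has child N.
For each child, the remaining parents (spouses of M):
  N also has parents B, D.
MB(M) = {B, C, D, N}.
Y is neither a parent, child, nor co-parent of M, so it does not belong.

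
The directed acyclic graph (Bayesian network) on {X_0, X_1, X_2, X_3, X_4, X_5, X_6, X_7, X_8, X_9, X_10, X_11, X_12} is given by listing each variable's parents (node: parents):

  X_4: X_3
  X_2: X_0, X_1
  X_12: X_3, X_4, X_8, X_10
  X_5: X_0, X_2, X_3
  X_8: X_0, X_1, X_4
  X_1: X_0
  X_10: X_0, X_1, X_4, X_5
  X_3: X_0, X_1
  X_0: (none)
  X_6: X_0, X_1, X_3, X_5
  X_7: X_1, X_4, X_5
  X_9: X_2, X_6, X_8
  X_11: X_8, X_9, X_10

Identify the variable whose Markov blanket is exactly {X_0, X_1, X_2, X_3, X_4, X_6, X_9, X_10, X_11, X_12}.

X_8

The target node must have every member of {X_0, X_1, X_2, X_3, X_4, X_6, X_9, X_10, X_11, X_12} as a parent, child, or co-parent, and no others.
Parents of X_8: X_0, X_1, X_4; children: X_9, X_11, X_12; co-parents: X_2, X_3, X_4, X_6, X_9, X_10.
These exactly cover the given set, so the node is X_8.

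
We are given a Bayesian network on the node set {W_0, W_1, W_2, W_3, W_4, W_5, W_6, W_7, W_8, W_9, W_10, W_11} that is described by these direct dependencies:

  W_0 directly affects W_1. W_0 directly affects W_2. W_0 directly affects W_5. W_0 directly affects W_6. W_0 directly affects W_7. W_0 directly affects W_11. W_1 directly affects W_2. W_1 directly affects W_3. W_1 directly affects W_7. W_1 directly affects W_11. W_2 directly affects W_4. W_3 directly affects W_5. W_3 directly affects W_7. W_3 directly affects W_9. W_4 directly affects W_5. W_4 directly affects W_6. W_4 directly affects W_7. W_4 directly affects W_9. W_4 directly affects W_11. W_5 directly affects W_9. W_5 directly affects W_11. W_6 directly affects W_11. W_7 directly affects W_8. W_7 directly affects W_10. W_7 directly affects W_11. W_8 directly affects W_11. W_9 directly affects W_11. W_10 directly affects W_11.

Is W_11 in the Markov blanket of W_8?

W_11 is a child of W_8.
So W_11 ∈ MB(W_8).

Yes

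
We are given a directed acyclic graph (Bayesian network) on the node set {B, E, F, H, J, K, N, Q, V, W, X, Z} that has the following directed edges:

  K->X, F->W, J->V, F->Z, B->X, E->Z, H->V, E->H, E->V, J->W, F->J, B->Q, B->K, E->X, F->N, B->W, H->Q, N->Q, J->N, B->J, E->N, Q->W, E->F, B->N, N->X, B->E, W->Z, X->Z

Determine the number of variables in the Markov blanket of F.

8

Recall MB(v) = parents ∪ children ∪ spouses, where spouses are the other parents of v's children.
F's children: J, N, W, Z.
F's parents: E.
For each child, the remaining parents (spouses of F):
  parents(J) \ {F} = {B}.
  N also has parents B, E, J.
  parents(W) \ {F} = {B, J, Q}.
  parents(Z) \ {F} = {E, W, X}.
MB(F) = {B, E, J, N, Q, W, X, Z}, which has 8 nodes.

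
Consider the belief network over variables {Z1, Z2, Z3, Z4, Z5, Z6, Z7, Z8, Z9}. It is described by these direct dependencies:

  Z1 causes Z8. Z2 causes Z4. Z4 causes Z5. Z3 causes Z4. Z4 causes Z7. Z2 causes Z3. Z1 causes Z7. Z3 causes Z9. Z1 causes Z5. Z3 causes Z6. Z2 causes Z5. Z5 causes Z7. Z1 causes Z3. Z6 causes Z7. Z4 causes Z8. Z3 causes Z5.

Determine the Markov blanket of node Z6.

Z6 has parent Z3.
Z6 has child Z7.
Parents of each child, excluding Z6:
  Z7: Z1, Z4, Z5
MB(Z6) = {Z1, Z3, Z4, Z5, Z7}.

{Z1, Z3, Z4, Z5, Z7}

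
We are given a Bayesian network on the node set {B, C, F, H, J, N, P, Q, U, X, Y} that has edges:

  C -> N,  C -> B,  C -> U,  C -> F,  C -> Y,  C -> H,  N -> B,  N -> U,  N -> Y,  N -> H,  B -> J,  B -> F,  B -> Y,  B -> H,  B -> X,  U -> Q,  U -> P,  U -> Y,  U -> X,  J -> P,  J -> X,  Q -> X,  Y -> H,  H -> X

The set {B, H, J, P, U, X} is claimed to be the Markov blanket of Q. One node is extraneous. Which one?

P

Q's children: X.
Pa(Q) = {U}.
Co-parents of Q (other parents of its children):
  X's other parents are B, H, J, U.
MB(Q) = {B, H, J, U, X}.
P is neither a parent, child, nor co-parent of Q, so it does not belong.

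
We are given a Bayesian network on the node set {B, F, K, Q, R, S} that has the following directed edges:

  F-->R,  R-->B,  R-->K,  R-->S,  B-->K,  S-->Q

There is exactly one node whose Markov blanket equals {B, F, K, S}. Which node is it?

The target node must have every member of {B, F, K, S} as a parent, child, or co-parent, and no others.
Parents of R: F; children: B, K, S; co-parents: B.
These exactly cover the given set, so the node is R.

R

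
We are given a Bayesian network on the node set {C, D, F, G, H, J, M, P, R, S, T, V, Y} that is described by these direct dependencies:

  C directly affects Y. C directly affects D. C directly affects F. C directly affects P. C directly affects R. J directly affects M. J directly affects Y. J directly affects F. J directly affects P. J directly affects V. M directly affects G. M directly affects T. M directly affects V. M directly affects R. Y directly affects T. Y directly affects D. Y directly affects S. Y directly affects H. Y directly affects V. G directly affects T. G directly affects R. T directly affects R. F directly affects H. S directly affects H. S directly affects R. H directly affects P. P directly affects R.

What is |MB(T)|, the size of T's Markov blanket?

7

Pa(T) = {G, M, Y}.
Ch(T) = {R}.
Co-parents of T (other parents of its children):
  parents(R) \ {T} = {C, G, M, P, S}.
MB(T) = {C, G, M, P, R, S, Y}, which has 7 nodes.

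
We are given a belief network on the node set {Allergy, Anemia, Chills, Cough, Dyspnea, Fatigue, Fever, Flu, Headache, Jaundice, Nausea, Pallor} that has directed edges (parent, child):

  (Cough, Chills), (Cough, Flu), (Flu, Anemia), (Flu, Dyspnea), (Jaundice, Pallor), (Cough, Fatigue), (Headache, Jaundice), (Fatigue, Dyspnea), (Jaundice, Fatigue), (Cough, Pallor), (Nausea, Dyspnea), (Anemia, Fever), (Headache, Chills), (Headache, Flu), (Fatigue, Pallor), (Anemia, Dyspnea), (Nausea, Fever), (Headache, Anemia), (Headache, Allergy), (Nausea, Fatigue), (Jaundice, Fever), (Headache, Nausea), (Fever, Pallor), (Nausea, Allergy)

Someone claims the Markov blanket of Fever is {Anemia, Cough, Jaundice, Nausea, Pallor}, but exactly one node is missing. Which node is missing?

The Markov blanket of a node is its parents, its children, and the other parents of its children.
Fever's parents: Anemia, Jaundice, Nausea.
Fever's children: Pallor.
Other parents of Fever's children:
  Pallor also has parents Cough, Fatigue, Jaundice.
MB(Fever) = {Anemia, Cough, Fatigue, Jaundice, Nausea, Pallor}.
Comparing with the claimed set, Fatigue is missing.

Fatigue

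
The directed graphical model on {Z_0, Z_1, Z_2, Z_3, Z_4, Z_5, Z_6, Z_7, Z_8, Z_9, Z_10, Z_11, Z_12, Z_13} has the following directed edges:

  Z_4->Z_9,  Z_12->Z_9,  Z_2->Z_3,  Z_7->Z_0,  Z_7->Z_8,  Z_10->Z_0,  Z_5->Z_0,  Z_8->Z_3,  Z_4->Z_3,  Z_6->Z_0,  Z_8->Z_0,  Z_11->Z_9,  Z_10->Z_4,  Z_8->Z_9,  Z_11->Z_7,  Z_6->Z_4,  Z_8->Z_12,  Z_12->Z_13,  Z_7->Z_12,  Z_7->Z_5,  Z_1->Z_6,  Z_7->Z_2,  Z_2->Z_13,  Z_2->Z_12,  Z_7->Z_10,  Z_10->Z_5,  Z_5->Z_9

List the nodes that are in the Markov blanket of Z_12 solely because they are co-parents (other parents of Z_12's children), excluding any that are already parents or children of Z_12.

Children of Z_12: Z_9, Z_13.
  parents(Z_13) \ {Z_12} = {Z_2}.
  Z_9 also has parents Z_4, Z_5, Z_8, Z_11.
Excluding nodes already adjacent to Z_12 (Z_2, Z_7, Z_8, Z_9, Z_13), the co-parent-only contribution is {Z_4, Z_5, Z_11}.

{Z_4, Z_5, Z_11}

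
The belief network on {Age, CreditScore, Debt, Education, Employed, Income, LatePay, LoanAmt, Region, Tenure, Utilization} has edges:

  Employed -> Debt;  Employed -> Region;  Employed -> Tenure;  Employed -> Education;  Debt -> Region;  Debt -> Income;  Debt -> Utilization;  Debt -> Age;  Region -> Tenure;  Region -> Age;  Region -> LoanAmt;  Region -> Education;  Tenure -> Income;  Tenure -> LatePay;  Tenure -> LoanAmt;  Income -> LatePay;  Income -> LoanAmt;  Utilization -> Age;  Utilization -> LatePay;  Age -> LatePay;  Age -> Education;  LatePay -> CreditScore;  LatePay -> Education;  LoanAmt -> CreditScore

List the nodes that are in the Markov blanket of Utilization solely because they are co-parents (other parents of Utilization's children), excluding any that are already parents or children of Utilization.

Children of Utilization: Age, LatePay.
  Age's other parents are Debt, Region.
  LatePay also has parents Age, Income, Tenure.
Excluding nodes already adjacent to Utilization (Age, Debt, LatePay), the co-parent-only contribution is {Income, Region, Tenure}.

{Income, Region, Tenure}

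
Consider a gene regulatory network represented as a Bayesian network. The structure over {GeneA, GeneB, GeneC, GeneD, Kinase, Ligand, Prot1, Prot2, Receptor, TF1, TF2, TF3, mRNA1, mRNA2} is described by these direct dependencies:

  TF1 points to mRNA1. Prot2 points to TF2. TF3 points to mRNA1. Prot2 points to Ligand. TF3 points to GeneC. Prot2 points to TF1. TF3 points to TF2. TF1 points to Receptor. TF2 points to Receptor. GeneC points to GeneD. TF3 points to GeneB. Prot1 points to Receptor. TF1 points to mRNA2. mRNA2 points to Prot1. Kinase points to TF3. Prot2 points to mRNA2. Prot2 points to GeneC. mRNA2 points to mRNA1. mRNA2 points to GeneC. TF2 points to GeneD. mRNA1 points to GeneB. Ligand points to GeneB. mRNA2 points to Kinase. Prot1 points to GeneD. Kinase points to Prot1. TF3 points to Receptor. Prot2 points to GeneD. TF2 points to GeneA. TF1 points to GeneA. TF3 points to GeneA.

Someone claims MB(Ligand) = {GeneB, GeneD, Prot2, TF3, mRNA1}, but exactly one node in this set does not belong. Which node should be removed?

GeneD

A node's Markov blanket = Pa ∪ Ch ∪ (parents of Ch other than the node itself).
Ligand's parents: Prot2.
Children of Ligand: GeneB.
Co-parents of Ligand (other parents of its children):
  GeneB: TF3, mRNA1
MB(Ligand) = {GeneB, Prot2, TF3, mRNA1}.
GeneD is neither a parent, child, nor co-parent of Ligand, so it does not belong.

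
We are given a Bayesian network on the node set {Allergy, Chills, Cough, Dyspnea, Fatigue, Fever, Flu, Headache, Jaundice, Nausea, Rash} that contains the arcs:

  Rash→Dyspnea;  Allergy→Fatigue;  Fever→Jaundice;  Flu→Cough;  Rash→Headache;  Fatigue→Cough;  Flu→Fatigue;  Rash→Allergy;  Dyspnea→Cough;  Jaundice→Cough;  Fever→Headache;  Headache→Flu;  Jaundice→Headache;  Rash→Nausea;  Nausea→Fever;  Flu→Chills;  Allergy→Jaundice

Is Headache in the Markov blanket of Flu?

Yes

Headache is a parent of Flu.
So Headache ∈ MB(Flu).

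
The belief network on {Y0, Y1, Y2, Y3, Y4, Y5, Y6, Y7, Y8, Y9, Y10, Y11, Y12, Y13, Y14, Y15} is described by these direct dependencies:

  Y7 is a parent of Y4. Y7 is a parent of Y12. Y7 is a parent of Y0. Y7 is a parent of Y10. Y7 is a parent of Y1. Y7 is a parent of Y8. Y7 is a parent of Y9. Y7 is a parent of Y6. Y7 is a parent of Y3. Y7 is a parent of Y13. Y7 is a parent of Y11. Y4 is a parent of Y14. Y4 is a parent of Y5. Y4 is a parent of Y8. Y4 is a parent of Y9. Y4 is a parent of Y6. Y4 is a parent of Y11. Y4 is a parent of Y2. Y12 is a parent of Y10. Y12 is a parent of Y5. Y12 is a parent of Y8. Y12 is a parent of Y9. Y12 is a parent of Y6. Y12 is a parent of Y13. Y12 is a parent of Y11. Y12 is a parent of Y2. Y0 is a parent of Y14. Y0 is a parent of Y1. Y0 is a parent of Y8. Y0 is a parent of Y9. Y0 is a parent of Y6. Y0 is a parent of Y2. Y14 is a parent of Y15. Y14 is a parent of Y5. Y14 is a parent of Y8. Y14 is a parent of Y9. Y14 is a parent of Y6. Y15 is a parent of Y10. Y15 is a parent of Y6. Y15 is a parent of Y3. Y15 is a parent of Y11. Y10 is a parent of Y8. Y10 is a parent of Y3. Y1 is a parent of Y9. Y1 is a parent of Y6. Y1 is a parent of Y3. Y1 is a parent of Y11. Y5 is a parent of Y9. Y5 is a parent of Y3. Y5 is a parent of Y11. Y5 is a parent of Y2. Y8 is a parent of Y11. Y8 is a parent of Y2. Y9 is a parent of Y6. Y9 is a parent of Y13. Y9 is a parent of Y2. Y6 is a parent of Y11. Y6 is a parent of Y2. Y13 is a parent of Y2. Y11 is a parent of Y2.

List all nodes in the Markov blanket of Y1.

{Y0, Y3, Y4, Y5, Y6, Y7, Y8, Y9, Y10, Y11, Y12, Y14, Y15}

Pa(Y1) = {Y0, Y7}.
Children of Y1: Y3, Y6, Y9, Y11.
For each child, the remaining parents (spouses of Y1):
  Y9: Y0, Y4, Y5, Y7, Y12, Y14
  Y6: Y0, Y4, Y7, Y9, Y12, Y14, Y15
  Y3: Y5, Y7, Y10, Y15
  Y11: Y4, Y5, Y6, Y7, Y8, Y12, Y15
Union: {Y0, Y7} ∪ {Y3, Y6, Y9, Y11} ∪ {Y0, Y4, Y5, Y6, Y7, Y8, Y9, Y10, Y12, Y14, Y15} = {Y0, Y3, Y4, Y5, Y6, Y7, Y8, Y9, Y10, Y11, Y12, Y14, Y15}.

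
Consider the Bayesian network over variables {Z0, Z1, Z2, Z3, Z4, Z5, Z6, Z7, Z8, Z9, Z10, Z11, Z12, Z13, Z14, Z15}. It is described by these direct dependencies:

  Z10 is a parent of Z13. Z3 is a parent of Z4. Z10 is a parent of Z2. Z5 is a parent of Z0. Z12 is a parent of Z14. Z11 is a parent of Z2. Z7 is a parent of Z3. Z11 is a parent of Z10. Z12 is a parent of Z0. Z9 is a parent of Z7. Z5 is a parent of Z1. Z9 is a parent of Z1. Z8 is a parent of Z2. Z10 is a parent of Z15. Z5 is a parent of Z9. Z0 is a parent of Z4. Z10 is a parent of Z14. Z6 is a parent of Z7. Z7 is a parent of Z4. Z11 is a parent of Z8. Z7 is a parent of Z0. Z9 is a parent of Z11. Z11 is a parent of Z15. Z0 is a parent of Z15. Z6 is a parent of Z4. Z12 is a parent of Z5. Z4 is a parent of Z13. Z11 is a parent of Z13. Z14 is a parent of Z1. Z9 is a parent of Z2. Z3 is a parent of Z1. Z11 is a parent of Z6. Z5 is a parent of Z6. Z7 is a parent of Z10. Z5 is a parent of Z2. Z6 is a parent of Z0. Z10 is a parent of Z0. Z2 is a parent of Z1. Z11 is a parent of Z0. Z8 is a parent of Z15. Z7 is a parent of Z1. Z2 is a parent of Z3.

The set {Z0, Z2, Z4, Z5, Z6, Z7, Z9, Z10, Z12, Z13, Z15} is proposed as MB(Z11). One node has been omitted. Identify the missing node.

Z8

Recall MB(v) = parents ∪ children ∪ spouses, where spouses are the other parents of v's children.
Z11's parents: Z9.
Z11's children: Z0, Z2, Z6, Z8, Z10, Z13, Z15.
For each child, the remaining parents (spouses of Z11):
  Z6: Z5
  Z10: Z7
  Z0: Z5, Z6, Z7, Z10, Z12
  Z8: —
  Z2: Z5, Z8, Z9, Z10
  Z15: Z0, Z8, Z10
  Z13: Z4, Z10
MB(Z11) = {Z0, Z2, Z4, Z5, Z6, Z7, Z8, Z9, Z10, Z12, Z13, Z15}.
Comparing with the claimed set, Z8 is missing.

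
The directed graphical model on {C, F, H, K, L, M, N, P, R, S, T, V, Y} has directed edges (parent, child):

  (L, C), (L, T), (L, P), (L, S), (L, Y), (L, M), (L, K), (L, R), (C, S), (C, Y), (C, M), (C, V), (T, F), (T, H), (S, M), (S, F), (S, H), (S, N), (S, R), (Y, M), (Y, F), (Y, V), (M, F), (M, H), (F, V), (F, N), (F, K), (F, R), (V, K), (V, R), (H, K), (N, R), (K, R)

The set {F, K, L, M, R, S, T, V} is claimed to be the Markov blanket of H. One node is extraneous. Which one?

A node's Markov blanket = Pa ∪ Ch ∪ (parents of Ch other than the node itself).
Parents of H: M, S, T.
H has child K.
Other parents of H's children:
  K also has parents F, L, V.
MB(H) = {F, K, L, M, S, T, V}.
R is neither a parent, child, nor co-parent of H, so it does not belong.

R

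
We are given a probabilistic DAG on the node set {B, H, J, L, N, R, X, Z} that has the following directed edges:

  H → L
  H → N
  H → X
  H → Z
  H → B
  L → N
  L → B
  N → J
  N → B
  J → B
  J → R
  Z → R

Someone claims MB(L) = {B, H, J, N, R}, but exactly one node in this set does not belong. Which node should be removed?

R

L has children B, N.
Parents of L: H.
Co-parents of L (other parents of its children):
  N also has parent H.
  B's other parents are H, J, N.
MB(L) = {B, H, J, N}.
R is neither a parent, child, nor co-parent of L, so it does not belong.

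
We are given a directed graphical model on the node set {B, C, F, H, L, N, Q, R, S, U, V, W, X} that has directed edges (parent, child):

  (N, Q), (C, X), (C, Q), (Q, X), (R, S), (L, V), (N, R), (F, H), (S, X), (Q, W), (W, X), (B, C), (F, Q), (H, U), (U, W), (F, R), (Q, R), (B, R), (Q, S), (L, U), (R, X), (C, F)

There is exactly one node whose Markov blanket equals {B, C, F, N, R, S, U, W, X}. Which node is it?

Q

The target node must have every member of {B, C, F, N, R, S, U, W, X} as a parent, child, or co-parent, and no others.
Parents of Q: C, F, N; children: R, S, W, X; co-parents: B, C, F, N, R, S, U, W.
These exactly cover the given set, so the node is Q.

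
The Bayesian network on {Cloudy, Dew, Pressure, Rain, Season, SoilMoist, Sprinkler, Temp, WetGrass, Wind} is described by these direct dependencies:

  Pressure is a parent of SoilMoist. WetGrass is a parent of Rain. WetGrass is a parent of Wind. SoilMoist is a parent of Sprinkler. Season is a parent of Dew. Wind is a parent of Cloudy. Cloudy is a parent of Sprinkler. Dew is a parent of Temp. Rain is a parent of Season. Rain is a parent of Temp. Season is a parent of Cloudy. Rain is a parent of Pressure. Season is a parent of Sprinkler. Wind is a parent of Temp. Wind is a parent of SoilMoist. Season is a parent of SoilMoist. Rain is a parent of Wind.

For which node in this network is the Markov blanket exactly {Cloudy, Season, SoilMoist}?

The target node must have every member of {Cloudy, Season, SoilMoist} as a parent, child, or co-parent, and no others.
Parents of Sprinkler: Cloudy, Season, SoilMoist; children: none; co-parents: none.
These exactly cover the given set, so the node is Sprinkler.

Sprinkler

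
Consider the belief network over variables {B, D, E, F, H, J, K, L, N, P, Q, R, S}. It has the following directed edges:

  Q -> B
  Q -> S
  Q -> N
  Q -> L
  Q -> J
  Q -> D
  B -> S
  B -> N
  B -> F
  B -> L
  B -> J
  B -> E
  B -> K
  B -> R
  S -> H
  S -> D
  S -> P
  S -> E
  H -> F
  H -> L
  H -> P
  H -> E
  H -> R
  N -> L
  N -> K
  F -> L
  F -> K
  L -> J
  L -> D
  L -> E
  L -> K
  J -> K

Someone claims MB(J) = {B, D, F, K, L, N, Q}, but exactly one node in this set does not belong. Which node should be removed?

D

The Markov blanket of a node is its parents, its children, and the other parents of its children.
Children of J: K.
J's parents: B, L, Q.
For each child, the remaining parents (spouses of J):
  K's other parents are B, F, L, N.
MB(J) = {B, F, K, L, N, Q}.
D is neither a parent, child, nor co-parent of J, so it does not belong.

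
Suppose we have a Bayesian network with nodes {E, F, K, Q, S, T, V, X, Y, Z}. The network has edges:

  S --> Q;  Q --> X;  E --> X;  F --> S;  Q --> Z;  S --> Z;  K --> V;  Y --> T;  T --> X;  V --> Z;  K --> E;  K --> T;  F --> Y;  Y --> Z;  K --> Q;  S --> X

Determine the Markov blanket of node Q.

{E, K, S, T, V, X, Y, Z}

By definition, MB(Q) is built from Q's parents, Q's children, and the co-parents of Q.
Q has parents K, S.
Ch(Q) = {X, Z}.
Other parents of Q's children:
  Z: S, V, Y
  X: E, S, T
Union: {K, S} ∪ {X, Z} ∪ {E, S, T, V, Y} = {E, K, S, T, V, X, Y, Z}.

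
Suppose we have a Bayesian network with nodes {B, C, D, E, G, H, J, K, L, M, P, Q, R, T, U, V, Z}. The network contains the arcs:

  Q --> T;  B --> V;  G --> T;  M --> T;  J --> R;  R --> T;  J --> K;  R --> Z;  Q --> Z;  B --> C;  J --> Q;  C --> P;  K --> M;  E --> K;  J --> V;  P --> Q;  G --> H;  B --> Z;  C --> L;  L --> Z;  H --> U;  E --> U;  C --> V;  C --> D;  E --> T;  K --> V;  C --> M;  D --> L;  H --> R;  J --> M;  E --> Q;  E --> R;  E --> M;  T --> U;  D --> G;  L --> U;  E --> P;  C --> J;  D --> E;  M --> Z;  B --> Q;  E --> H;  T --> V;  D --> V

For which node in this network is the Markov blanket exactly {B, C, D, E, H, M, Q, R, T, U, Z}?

The target node must have every member of {B, C, D, E, H, M, Q, R, T, U, Z} as a parent, child, or co-parent, and no others.
Parents of L: C, D; children: U, Z; co-parents: B, E, H, M, Q, R, T.
These exactly cover the given set, so the node is L.

L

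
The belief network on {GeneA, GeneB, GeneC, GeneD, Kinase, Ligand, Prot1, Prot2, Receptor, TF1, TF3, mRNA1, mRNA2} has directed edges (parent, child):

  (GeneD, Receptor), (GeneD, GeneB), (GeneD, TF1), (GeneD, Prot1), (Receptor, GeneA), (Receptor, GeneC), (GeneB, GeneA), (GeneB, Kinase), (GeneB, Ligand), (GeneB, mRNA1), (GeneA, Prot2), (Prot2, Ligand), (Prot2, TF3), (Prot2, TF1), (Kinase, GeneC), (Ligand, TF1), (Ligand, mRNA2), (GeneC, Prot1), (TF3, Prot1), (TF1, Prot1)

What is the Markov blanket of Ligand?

The Markov blanket of a node is its parents, its children, and the other parents of its children.
Ch(Ligand) = {TF1, mRNA2}.
Parents of Ligand: GeneB, Prot2.
For each child, the remaining parents (spouses of Ligand):
  parents(TF1) \ {Ligand} = {GeneD, Prot2}.
  mRNA2 has no other parent.
So the Markov blanket of Ligand is {GeneB, GeneD, Prot2, TF1, mRNA2}.

{GeneB, GeneD, Prot2, TF1, mRNA2}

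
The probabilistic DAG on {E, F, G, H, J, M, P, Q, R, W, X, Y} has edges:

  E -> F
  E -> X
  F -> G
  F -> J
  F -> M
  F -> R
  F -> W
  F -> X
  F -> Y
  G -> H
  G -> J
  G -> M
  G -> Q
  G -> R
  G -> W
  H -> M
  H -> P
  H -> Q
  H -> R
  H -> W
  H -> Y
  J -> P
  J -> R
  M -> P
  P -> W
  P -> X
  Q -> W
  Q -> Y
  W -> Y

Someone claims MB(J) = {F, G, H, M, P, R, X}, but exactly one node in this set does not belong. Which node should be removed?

X

The Markov blanket of a node is its parents, its children, and the other parents of its children.
J's parents: F, G.
J has children P, R.
Parents of each child, excluding J:
  P: H, M
  R: F, G, H
MB(J) = {F, G, H, M, P, R}.
X is neither a parent, child, nor co-parent of J, so it does not belong.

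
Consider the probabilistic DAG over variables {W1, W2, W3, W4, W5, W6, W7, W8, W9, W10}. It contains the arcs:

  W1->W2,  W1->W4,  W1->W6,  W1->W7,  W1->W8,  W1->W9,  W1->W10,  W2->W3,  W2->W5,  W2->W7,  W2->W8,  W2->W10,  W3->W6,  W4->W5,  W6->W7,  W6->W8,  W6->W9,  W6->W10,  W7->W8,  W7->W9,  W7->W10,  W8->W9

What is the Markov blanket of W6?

{W1, W2, W3, W7, W8, W9, W10}

The Markov blanket of a node is its parents, its children, and the other parents of its children.
W6 has parents W1, W3.
Ch(W6) = {W7, W8, W9, W10}.
Co-parents of W6 (other parents of its children):
  W7 also has parents W1, W2.
  W8 also has parents W1, W2, W7.
  W9's other parents are W1, W7, W8.
  W10's other parents are W1, W2, W7.
So the Markov blanket of W6 is {W1, W2, W3, W7, W8, W9, W10}.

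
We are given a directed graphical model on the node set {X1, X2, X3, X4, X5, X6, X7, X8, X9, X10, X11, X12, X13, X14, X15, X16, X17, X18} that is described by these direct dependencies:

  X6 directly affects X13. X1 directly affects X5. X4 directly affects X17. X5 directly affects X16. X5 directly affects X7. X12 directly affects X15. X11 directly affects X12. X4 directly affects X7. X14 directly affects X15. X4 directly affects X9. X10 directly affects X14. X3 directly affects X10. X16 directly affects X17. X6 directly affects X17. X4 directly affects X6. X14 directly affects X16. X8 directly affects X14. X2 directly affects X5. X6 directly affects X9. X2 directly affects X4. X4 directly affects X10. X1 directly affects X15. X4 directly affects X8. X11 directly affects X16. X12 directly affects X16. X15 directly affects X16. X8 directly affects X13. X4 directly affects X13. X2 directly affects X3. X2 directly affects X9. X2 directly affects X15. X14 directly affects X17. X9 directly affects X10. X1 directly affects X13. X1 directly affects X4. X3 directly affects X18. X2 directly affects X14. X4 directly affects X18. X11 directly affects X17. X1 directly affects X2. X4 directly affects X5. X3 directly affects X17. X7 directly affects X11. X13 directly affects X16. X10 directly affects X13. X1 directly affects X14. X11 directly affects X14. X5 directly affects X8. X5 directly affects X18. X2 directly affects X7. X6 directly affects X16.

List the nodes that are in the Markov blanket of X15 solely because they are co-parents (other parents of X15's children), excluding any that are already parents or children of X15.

{X5, X6, X11, X13}

Children of X15: X16.
  X16 also has parents X5, X6, X11, X12, X13, X14.
Excluding nodes already adjacent to X15 (X1, X2, X12, X14, X16), the co-parent-only contribution is {X5, X6, X11, X13}.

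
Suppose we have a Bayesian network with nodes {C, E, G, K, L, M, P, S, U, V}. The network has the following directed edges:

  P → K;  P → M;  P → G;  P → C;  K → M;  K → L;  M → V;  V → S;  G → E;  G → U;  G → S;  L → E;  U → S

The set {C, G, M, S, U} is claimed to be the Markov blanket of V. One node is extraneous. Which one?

V has child S.
V has parent M.
Other parents of V's children:
  parents(S) \ {V} = {G, U}.
MB(V) = {G, M, S, U}.
C is neither a parent, child, nor co-parent of V, so it does not belong.

C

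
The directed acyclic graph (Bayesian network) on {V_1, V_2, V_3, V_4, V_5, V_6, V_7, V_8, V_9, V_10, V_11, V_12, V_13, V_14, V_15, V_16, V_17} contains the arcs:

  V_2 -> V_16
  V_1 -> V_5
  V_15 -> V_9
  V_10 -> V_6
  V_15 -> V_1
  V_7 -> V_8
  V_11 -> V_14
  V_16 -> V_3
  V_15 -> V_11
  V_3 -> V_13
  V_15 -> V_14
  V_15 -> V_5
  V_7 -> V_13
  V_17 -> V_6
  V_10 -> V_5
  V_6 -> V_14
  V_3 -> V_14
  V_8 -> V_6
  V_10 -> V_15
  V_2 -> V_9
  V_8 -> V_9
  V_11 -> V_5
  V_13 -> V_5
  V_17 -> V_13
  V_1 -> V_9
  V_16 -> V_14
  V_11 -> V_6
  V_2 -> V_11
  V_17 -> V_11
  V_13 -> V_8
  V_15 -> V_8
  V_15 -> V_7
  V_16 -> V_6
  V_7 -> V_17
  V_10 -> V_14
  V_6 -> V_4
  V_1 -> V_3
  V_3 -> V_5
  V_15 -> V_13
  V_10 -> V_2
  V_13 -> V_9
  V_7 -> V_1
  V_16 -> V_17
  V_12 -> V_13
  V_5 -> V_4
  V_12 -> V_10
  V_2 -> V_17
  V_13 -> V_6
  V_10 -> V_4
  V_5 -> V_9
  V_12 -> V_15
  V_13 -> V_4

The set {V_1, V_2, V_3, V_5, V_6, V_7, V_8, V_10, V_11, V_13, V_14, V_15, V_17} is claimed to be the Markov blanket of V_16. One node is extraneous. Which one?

V_5

Ch(V_16) = {V_3, V_6, V_14, V_17}.
Parents of V_16: V_2.
Co-parents of V_16 (other parents of its children):
  V_17: V_2, V_7
  V_3: V_1
  V_6: V_8, V_10, V_11, V_13, V_17
  V_14: V_3, V_6, V_10, V_11, V_15
MB(V_16) = {V_1, V_2, V_3, V_6, V_7, V_8, V_10, V_11, V_13, V_14, V_15, V_17}.
V_5 is neither a parent, child, nor co-parent of V_16, so it does not belong.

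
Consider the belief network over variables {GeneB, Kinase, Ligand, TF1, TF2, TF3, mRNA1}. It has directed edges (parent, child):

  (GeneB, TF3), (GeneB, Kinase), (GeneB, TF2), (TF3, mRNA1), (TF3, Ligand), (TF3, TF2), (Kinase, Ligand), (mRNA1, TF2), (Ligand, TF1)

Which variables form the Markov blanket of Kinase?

{GeneB, Ligand, TF3}

Kinase has parent GeneB.
Kinase's children: Ligand.
For each child, the remaining parents (spouses of Kinase):
  parents(Ligand) \ {Kinase} = {TF3}.
MB(Kinase) = {GeneB, Ligand, TF3}.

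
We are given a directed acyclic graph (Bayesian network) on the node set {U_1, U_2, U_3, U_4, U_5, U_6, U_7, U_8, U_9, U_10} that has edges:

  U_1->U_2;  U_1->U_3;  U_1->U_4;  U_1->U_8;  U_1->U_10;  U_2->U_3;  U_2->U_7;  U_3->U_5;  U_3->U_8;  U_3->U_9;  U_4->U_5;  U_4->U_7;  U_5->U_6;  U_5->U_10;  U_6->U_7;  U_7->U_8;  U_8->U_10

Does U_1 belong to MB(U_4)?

U_1 is a parent of U_4.
So U_1 ∈ MB(U_4).

Yes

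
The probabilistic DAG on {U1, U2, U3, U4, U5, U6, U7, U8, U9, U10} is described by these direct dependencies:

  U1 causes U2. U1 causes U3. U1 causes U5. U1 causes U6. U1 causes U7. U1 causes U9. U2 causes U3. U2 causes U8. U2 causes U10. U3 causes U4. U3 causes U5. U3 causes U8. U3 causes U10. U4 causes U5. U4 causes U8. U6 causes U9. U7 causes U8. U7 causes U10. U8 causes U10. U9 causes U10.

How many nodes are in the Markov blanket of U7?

7

U7's parents: U1.
U7 has children U8, U10.
Other parents of U7's children:
  U8: U2, U3, U4
  U10: U2, U3, U8, U9
MB(U7) = {U1, U2, U3, U4, U8, U9, U10}, which has 7 nodes.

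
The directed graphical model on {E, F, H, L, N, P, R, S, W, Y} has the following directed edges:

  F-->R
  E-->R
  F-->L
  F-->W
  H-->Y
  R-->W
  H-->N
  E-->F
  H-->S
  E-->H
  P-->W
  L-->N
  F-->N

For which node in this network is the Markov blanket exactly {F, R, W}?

P

The target node must have every member of {F, R, W} as a parent, child, or co-parent, and no others.
Parents of P: none; children: W; co-parents: F, R.
These exactly cover the given set, so the node is P.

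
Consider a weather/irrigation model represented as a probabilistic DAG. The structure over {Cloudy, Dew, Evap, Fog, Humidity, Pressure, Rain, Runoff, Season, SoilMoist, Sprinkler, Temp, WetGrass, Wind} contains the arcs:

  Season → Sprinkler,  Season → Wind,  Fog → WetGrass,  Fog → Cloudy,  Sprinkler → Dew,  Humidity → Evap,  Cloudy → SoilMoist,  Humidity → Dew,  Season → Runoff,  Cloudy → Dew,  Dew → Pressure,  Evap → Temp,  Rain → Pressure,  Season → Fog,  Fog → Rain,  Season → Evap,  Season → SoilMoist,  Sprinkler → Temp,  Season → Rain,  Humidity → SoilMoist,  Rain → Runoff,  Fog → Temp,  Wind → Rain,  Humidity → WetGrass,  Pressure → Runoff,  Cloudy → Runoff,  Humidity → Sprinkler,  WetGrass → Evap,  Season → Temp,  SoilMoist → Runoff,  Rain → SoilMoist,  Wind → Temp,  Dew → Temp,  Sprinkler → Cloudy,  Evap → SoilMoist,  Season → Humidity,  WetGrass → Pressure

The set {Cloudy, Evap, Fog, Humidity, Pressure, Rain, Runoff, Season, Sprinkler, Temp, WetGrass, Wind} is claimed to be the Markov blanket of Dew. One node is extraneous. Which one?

Dew's children: Pressure, Temp.
Parents of Dew: Cloudy, Humidity, Sprinkler.
Parents of each child, excluding Dew:
  Temp: Evap, Fog, Season, Sprinkler, Wind
  Pressure: Rain, WetGrass
MB(Dew) = {Cloudy, Evap, Fog, Humidity, Pressure, Rain, Season, Sprinkler, Temp, WetGrass, Wind}.
Runoff is neither a parent, child, nor co-parent of Dew, so it does not belong.

Runoff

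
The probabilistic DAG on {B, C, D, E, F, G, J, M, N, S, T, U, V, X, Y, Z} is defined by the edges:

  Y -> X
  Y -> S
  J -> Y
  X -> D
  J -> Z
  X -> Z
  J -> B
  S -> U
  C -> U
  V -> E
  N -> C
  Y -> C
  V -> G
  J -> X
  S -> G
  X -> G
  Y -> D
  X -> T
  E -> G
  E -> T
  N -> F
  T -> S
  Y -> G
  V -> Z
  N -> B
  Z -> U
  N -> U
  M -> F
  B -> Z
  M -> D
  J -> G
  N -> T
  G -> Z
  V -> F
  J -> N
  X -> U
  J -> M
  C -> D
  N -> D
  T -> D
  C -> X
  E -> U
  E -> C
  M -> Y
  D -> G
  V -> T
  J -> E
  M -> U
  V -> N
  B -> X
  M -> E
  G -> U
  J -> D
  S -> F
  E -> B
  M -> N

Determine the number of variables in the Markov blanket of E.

Recall MB(v) = parents ∪ children ∪ spouses, where spouses are the other parents of v's children.
Ch(E) = {B, C, G, T, U}.
Pa(E) = {J, M, V}.
Co-parents of E (other parents of its children):
  C's other parents are N, Y.
  B's other parents are J, N.
  parents(T) \ {E} = {N, V, X}.
  parents(G) \ {E} = {D, J, S, V, X, Y}.
  parents(U) \ {E} = {C, G, M, N, S, X, Z}.
MB(E) = {B, C, D, G, J, M, N, S, T, U, V, X, Y, Z}, which has 14 nodes.

14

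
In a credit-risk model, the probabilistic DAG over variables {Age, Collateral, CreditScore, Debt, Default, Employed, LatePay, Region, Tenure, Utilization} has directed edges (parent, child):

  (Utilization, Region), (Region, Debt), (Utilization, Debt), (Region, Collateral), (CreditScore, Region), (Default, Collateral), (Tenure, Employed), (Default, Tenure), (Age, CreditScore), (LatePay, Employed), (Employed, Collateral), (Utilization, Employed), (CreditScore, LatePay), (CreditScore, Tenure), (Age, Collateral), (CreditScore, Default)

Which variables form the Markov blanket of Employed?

By definition, MB(Employed) is built from Employed's parents, Employed's children, and the co-parents of Employed.
Pa(Employed) = {LatePay, Tenure, Utilization}.
Employed's children: Collateral.
Parents of each child, excluding Employed:
  Collateral: Age, Default, Region
So the Markov blanket of Employed is {Age, Collateral, Default, LatePay, Region, Tenure, Utilization}.

{Age, Collateral, Default, LatePay, Region, Tenure, Utilization}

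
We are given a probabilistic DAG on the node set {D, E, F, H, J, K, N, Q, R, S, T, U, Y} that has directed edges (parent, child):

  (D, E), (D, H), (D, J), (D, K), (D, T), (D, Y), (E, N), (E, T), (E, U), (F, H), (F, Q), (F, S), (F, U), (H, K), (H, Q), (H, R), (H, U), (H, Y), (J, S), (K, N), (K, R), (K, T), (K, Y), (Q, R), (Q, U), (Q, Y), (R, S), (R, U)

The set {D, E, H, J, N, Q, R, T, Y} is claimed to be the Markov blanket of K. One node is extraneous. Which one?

A node's Markov blanket = Pa ∪ Ch ∪ (parents of Ch other than the node itself).
Parents of K: D, H.
Ch(K) = {N, R, T, Y}.
Co-parents of K (other parents of its children):
  parents(N) \ {K} = {E}.
  parents(R) \ {K} = {H, Q}.
  T's other parents are D, E.
  Y's other parents are D, H, Q.
MB(K) = {D, E, H, N, Q, R, T, Y}.
J is neither a parent, child, nor co-parent of K, so it does not belong.

J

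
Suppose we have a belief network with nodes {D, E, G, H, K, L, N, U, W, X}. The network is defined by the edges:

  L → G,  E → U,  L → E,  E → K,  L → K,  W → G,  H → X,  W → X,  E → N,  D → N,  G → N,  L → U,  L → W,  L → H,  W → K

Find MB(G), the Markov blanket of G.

A node's Markov blanket = Pa ∪ Ch ∪ (parents of Ch other than the node itself).
G's parents: L, W.
G has child N.
Co-parents of G (other parents of its children):
  parents(N) \ {G} = {D, E}.
So the Markov blanket of G is {D, E, L, N, W}.

{D, E, L, N, W}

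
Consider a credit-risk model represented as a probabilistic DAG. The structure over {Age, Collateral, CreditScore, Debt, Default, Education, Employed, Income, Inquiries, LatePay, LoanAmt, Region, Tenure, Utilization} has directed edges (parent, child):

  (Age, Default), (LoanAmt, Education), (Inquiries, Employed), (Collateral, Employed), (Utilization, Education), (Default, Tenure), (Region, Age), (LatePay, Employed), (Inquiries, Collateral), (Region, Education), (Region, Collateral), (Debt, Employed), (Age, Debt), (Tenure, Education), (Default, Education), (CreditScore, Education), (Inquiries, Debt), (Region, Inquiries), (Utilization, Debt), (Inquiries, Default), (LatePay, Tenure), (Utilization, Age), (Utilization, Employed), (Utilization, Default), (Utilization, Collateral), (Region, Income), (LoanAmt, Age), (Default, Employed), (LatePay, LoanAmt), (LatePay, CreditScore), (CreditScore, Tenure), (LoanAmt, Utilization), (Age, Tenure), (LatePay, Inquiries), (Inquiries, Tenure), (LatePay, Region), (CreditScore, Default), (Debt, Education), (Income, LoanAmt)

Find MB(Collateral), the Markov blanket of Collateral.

The Markov blanket of a node is its parents, its children, and the other parents of its children.
Collateral's children: Employed.
Pa(Collateral) = {Inquiries, Region, Utilization}.
Other parents of Collateral's children:
  Employed's other parents are Debt, Default, Inquiries, LatePay, Utilization.
MB(Collateral) = {Debt, Default, Employed, Inquiries, LatePay, Region, Utilization}.

{Debt, Default, Employed, Inquiries, LatePay, Region, Utilization}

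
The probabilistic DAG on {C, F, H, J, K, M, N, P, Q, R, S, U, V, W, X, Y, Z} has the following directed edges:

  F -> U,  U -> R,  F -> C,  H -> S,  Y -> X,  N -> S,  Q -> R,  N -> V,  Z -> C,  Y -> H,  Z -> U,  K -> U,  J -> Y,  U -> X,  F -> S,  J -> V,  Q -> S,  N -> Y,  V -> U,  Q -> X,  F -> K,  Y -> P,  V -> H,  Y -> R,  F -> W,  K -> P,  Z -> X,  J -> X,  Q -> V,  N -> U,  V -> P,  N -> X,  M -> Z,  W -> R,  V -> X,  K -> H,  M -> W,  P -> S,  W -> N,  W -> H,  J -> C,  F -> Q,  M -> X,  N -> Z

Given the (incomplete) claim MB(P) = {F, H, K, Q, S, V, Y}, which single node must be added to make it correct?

Recall MB(v) = parents ∪ children ∪ spouses, where spouses are the other parents of v's children.
P has parents K, V, Y.
Ch(P) = {S}.
Other parents of P's children:
  S's other parents are F, H, N, Q.
MB(P) = {F, H, K, N, Q, S, V, Y}.
Comparing with the claimed set, N is missing.

N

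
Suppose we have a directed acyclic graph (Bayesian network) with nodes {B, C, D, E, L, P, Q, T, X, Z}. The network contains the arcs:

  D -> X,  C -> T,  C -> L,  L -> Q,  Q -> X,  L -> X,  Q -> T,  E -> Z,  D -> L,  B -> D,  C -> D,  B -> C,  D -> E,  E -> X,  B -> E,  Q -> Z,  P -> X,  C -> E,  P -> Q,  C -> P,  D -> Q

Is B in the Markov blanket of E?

Yes

B is a parent of E.
So B ∈ MB(E).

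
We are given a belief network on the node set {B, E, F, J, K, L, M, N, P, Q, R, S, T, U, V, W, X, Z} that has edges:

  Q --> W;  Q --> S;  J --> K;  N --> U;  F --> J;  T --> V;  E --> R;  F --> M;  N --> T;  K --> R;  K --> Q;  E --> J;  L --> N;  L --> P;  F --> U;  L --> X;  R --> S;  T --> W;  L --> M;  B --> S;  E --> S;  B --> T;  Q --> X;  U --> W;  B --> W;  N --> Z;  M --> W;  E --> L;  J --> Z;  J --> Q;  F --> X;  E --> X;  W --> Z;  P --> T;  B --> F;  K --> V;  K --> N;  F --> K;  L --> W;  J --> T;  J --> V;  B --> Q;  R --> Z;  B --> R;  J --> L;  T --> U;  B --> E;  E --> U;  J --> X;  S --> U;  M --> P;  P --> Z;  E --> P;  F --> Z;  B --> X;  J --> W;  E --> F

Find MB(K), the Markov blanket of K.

By definition, MB(K) is built from K's parents, K's children, and the co-parents of K.
K's parents: F, J.
Children of K: N, Q, R, V.
Other parents of K's children:
  N: L
  Q: B, J
  R: B, E
  V: J, T
MB(K) = {B, E, F, J, L, N, Q, R, T, V}.

{B, E, F, J, L, N, Q, R, T, V}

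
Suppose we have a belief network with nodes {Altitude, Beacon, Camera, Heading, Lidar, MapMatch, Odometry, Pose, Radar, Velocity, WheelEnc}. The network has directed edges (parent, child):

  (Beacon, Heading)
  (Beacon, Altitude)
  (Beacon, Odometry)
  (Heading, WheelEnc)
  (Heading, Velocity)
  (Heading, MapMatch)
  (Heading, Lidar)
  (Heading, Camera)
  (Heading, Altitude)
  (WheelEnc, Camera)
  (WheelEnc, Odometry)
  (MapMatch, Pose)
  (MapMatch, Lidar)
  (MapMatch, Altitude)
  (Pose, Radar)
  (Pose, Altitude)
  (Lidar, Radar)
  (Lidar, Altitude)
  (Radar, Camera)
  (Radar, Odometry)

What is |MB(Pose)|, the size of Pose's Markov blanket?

Pa(Pose) = {MapMatch}.
Pose's children: Altitude, Radar.
Parents of each child, excluding Pose:
  Radar also has parent Lidar.
  Altitude also has parents Beacon, Heading, Lidar, MapMatch.
MB(Pose) = {Altitude, Beacon, Heading, Lidar, MapMatch, Radar}, which has 6 nodes.

6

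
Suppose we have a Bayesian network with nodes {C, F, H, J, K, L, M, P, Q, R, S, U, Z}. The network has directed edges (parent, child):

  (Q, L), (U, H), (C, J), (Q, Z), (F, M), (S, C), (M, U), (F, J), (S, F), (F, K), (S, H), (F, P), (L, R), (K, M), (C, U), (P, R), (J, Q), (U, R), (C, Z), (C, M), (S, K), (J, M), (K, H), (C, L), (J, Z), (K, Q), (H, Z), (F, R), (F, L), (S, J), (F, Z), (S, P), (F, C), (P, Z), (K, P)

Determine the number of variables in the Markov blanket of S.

7

S's parents: none.
S's children: C, F, H, J, K, P.
For each child, the remaining parents (spouses of S):
  F: no additional parents.
  parents(C) \ {S} = {F}.
  J also has parents C, F.
  parents(K) \ {S} = {F}.
  H also has parents K, U.
  P also has parents F, K.
MB(S) = {C, F, H, J, K, P, U}, which has 7 nodes.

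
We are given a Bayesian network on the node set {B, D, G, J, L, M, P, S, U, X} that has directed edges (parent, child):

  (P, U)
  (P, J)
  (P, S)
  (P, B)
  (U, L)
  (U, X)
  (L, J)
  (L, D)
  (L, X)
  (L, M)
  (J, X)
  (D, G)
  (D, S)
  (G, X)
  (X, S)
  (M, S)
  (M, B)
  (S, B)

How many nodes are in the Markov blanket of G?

5

The Markov blanket of a node is its parents, its children, and the other parents of its children.
Pa(G) = {D}.
Ch(G) = {X}.
Co-parents of G (other parents of its children):
  X also has parents J, L, U.
MB(G) = {D, J, L, U, X}, which has 5 nodes.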